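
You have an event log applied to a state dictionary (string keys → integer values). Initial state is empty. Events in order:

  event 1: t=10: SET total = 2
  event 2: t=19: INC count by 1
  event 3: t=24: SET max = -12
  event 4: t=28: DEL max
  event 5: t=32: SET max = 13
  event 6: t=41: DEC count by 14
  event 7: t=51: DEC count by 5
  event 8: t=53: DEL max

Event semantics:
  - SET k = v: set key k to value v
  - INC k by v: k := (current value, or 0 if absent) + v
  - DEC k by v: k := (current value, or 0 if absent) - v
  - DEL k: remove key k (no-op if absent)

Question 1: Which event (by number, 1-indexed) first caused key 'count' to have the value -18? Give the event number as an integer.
Answer: 7

Derivation:
Looking for first event where count becomes -18:
  event 2: count = 1
  event 3: count = 1
  event 4: count = 1
  event 5: count = 1
  event 6: count = -13
  event 7: count -13 -> -18  <-- first match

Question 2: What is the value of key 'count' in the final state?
Track key 'count' through all 8 events:
  event 1 (t=10: SET total = 2): count unchanged
  event 2 (t=19: INC count by 1): count (absent) -> 1
  event 3 (t=24: SET max = -12): count unchanged
  event 4 (t=28: DEL max): count unchanged
  event 5 (t=32: SET max = 13): count unchanged
  event 6 (t=41: DEC count by 14): count 1 -> -13
  event 7 (t=51: DEC count by 5): count -13 -> -18
  event 8 (t=53: DEL max): count unchanged
Final: count = -18

Answer: -18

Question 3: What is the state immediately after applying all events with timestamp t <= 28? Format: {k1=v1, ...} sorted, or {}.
Apply events with t <= 28 (4 events):
  after event 1 (t=10: SET total = 2): {total=2}
  after event 2 (t=19: INC count by 1): {count=1, total=2}
  after event 3 (t=24: SET max = -12): {count=1, max=-12, total=2}
  after event 4 (t=28: DEL max): {count=1, total=2}

Answer: {count=1, total=2}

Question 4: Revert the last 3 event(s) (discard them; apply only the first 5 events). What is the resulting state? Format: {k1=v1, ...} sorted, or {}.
Answer: {count=1, max=13, total=2}

Derivation:
Keep first 5 events (discard last 3):
  after event 1 (t=10: SET total = 2): {total=2}
  after event 2 (t=19: INC count by 1): {count=1, total=2}
  after event 3 (t=24: SET max = -12): {count=1, max=-12, total=2}
  after event 4 (t=28: DEL max): {count=1, total=2}
  after event 5 (t=32: SET max = 13): {count=1, max=13, total=2}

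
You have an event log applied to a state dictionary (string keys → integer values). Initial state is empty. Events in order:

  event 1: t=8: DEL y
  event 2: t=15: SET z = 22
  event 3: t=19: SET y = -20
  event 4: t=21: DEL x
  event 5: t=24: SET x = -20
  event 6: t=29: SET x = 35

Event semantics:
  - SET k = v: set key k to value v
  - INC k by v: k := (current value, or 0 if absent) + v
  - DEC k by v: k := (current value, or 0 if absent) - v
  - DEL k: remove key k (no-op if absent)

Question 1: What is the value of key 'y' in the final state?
Track key 'y' through all 6 events:
  event 1 (t=8: DEL y): y (absent) -> (absent)
  event 2 (t=15: SET z = 22): y unchanged
  event 3 (t=19: SET y = -20): y (absent) -> -20
  event 4 (t=21: DEL x): y unchanged
  event 5 (t=24: SET x = -20): y unchanged
  event 6 (t=29: SET x = 35): y unchanged
Final: y = -20

Answer: -20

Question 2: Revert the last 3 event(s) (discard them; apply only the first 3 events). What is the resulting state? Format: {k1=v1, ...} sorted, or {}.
Keep first 3 events (discard last 3):
  after event 1 (t=8: DEL y): {}
  after event 2 (t=15: SET z = 22): {z=22}
  after event 3 (t=19: SET y = -20): {y=-20, z=22}

Answer: {y=-20, z=22}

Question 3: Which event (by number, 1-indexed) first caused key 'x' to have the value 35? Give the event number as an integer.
Looking for first event where x becomes 35:
  event 5: x = -20
  event 6: x -20 -> 35  <-- first match

Answer: 6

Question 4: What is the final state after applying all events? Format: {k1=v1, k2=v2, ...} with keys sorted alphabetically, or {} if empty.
  after event 1 (t=8: DEL y): {}
  after event 2 (t=15: SET z = 22): {z=22}
  after event 3 (t=19: SET y = -20): {y=-20, z=22}
  after event 4 (t=21: DEL x): {y=-20, z=22}
  after event 5 (t=24: SET x = -20): {x=-20, y=-20, z=22}
  after event 6 (t=29: SET x = 35): {x=35, y=-20, z=22}

Answer: {x=35, y=-20, z=22}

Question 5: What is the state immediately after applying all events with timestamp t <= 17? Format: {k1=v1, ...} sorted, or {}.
Apply events with t <= 17 (2 events):
  after event 1 (t=8: DEL y): {}
  after event 2 (t=15: SET z = 22): {z=22}

Answer: {z=22}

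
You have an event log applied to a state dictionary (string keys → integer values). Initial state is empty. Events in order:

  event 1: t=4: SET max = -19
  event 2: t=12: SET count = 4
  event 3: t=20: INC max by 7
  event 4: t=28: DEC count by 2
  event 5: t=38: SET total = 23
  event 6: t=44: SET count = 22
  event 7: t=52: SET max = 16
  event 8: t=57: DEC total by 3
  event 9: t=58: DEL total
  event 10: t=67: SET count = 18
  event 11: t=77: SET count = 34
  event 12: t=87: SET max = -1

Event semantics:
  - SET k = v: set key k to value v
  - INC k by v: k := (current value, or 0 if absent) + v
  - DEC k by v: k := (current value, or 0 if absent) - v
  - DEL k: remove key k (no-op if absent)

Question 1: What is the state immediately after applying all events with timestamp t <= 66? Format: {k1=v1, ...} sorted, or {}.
Answer: {count=22, max=16}

Derivation:
Apply events with t <= 66 (9 events):
  after event 1 (t=4: SET max = -19): {max=-19}
  after event 2 (t=12: SET count = 4): {count=4, max=-19}
  after event 3 (t=20: INC max by 7): {count=4, max=-12}
  after event 4 (t=28: DEC count by 2): {count=2, max=-12}
  after event 5 (t=38: SET total = 23): {count=2, max=-12, total=23}
  after event 6 (t=44: SET count = 22): {count=22, max=-12, total=23}
  after event 7 (t=52: SET max = 16): {count=22, max=16, total=23}
  after event 8 (t=57: DEC total by 3): {count=22, max=16, total=20}
  after event 9 (t=58: DEL total): {count=22, max=16}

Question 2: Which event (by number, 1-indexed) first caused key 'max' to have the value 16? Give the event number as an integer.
Looking for first event where max becomes 16:
  event 1: max = -19
  event 2: max = -19
  event 3: max = -12
  event 4: max = -12
  event 5: max = -12
  event 6: max = -12
  event 7: max -12 -> 16  <-- first match

Answer: 7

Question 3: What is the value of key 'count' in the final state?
Track key 'count' through all 12 events:
  event 1 (t=4: SET max = -19): count unchanged
  event 2 (t=12: SET count = 4): count (absent) -> 4
  event 3 (t=20: INC max by 7): count unchanged
  event 4 (t=28: DEC count by 2): count 4 -> 2
  event 5 (t=38: SET total = 23): count unchanged
  event 6 (t=44: SET count = 22): count 2 -> 22
  event 7 (t=52: SET max = 16): count unchanged
  event 8 (t=57: DEC total by 3): count unchanged
  event 9 (t=58: DEL total): count unchanged
  event 10 (t=67: SET count = 18): count 22 -> 18
  event 11 (t=77: SET count = 34): count 18 -> 34
  event 12 (t=87: SET max = -1): count unchanged
Final: count = 34

Answer: 34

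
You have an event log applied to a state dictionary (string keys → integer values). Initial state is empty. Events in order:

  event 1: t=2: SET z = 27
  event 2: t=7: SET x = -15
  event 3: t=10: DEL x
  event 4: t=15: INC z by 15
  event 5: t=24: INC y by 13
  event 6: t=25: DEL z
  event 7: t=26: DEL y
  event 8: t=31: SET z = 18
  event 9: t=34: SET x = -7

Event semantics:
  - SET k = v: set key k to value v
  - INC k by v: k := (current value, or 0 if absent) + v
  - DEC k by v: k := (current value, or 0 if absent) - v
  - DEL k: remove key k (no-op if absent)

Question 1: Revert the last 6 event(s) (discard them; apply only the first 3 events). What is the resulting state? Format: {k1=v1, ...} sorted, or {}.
Keep first 3 events (discard last 6):
  after event 1 (t=2: SET z = 27): {z=27}
  after event 2 (t=7: SET x = -15): {x=-15, z=27}
  after event 3 (t=10: DEL x): {z=27}

Answer: {z=27}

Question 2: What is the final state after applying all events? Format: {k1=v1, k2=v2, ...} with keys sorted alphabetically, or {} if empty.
Answer: {x=-7, z=18}

Derivation:
  after event 1 (t=2: SET z = 27): {z=27}
  after event 2 (t=7: SET x = -15): {x=-15, z=27}
  after event 3 (t=10: DEL x): {z=27}
  after event 4 (t=15: INC z by 15): {z=42}
  after event 5 (t=24: INC y by 13): {y=13, z=42}
  after event 6 (t=25: DEL z): {y=13}
  after event 7 (t=26: DEL y): {}
  after event 8 (t=31: SET z = 18): {z=18}
  after event 9 (t=34: SET x = -7): {x=-7, z=18}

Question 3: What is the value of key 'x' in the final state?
Track key 'x' through all 9 events:
  event 1 (t=2: SET z = 27): x unchanged
  event 2 (t=7: SET x = -15): x (absent) -> -15
  event 3 (t=10: DEL x): x -15 -> (absent)
  event 4 (t=15: INC z by 15): x unchanged
  event 5 (t=24: INC y by 13): x unchanged
  event 6 (t=25: DEL z): x unchanged
  event 7 (t=26: DEL y): x unchanged
  event 8 (t=31: SET z = 18): x unchanged
  event 9 (t=34: SET x = -7): x (absent) -> -7
Final: x = -7

Answer: -7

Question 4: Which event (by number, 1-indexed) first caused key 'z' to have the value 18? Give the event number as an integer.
Answer: 8

Derivation:
Looking for first event where z becomes 18:
  event 1: z = 27
  event 2: z = 27
  event 3: z = 27
  event 4: z = 42
  event 5: z = 42
  event 6: z = (absent)
  event 8: z (absent) -> 18  <-- first match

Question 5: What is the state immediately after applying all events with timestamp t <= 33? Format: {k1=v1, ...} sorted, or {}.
Answer: {z=18}

Derivation:
Apply events with t <= 33 (8 events):
  after event 1 (t=2: SET z = 27): {z=27}
  after event 2 (t=7: SET x = -15): {x=-15, z=27}
  after event 3 (t=10: DEL x): {z=27}
  after event 4 (t=15: INC z by 15): {z=42}
  after event 5 (t=24: INC y by 13): {y=13, z=42}
  after event 6 (t=25: DEL z): {y=13}
  after event 7 (t=26: DEL y): {}
  after event 8 (t=31: SET z = 18): {z=18}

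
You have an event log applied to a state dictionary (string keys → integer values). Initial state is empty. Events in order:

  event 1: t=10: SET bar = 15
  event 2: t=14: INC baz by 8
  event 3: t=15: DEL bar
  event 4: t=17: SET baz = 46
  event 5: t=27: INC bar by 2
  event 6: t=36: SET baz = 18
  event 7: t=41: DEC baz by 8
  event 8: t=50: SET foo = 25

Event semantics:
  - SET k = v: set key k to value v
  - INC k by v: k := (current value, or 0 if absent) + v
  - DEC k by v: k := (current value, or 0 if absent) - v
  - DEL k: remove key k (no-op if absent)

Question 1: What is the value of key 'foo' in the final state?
Track key 'foo' through all 8 events:
  event 1 (t=10: SET bar = 15): foo unchanged
  event 2 (t=14: INC baz by 8): foo unchanged
  event 3 (t=15: DEL bar): foo unchanged
  event 4 (t=17: SET baz = 46): foo unchanged
  event 5 (t=27: INC bar by 2): foo unchanged
  event 6 (t=36: SET baz = 18): foo unchanged
  event 7 (t=41: DEC baz by 8): foo unchanged
  event 8 (t=50: SET foo = 25): foo (absent) -> 25
Final: foo = 25

Answer: 25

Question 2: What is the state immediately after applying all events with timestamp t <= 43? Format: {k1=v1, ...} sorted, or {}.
Apply events with t <= 43 (7 events):
  after event 1 (t=10: SET bar = 15): {bar=15}
  after event 2 (t=14: INC baz by 8): {bar=15, baz=8}
  after event 3 (t=15: DEL bar): {baz=8}
  after event 4 (t=17: SET baz = 46): {baz=46}
  after event 5 (t=27: INC bar by 2): {bar=2, baz=46}
  after event 6 (t=36: SET baz = 18): {bar=2, baz=18}
  after event 7 (t=41: DEC baz by 8): {bar=2, baz=10}

Answer: {bar=2, baz=10}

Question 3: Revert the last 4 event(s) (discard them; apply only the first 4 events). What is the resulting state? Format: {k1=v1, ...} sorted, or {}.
Answer: {baz=46}

Derivation:
Keep first 4 events (discard last 4):
  after event 1 (t=10: SET bar = 15): {bar=15}
  after event 2 (t=14: INC baz by 8): {bar=15, baz=8}
  after event 3 (t=15: DEL bar): {baz=8}
  after event 4 (t=17: SET baz = 46): {baz=46}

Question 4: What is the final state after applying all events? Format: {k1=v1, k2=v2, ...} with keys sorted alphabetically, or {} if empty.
Answer: {bar=2, baz=10, foo=25}

Derivation:
  after event 1 (t=10: SET bar = 15): {bar=15}
  after event 2 (t=14: INC baz by 8): {bar=15, baz=8}
  after event 3 (t=15: DEL bar): {baz=8}
  after event 4 (t=17: SET baz = 46): {baz=46}
  after event 5 (t=27: INC bar by 2): {bar=2, baz=46}
  after event 6 (t=36: SET baz = 18): {bar=2, baz=18}
  after event 7 (t=41: DEC baz by 8): {bar=2, baz=10}
  after event 8 (t=50: SET foo = 25): {bar=2, baz=10, foo=25}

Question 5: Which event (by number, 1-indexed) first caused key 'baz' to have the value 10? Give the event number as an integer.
Looking for first event where baz becomes 10:
  event 2: baz = 8
  event 3: baz = 8
  event 4: baz = 46
  event 5: baz = 46
  event 6: baz = 18
  event 7: baz 18 -> 10  <-- first match

Answer: 7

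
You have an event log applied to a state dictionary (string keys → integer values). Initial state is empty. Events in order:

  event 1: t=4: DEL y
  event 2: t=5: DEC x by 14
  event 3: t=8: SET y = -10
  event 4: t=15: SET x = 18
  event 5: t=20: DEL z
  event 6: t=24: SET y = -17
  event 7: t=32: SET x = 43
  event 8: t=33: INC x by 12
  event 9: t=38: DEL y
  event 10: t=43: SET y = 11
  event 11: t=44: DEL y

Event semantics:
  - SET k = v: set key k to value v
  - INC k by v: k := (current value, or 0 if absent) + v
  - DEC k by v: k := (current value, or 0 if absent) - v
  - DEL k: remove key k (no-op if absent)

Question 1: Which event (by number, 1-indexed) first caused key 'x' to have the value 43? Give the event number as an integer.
Answer: 7

Derivation:
Looking for first event where x becomes 43:
  event 2: x = -14
  event 3: x = -14
  event 4: x = 18
  event 5: x = 18
  event 6: x = 18
  event 7: x 18 -> 43  <-- first match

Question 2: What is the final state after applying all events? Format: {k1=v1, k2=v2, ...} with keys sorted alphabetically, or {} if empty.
Answer: {x=55}

Derivation:
  after event 1 (t=4: DEL y): {}
  after event 2 (t=5: DEC x by 14): {x=-14}
  after event 3 (t=8: SET y = -10): {x=-14, y=-10}
  after event 4 (t=15: SET x = 18): {x=18, y=-10}
  after event 5 (t=20: DEL z): {x=18, y=-10}
  after event 6 (t=24: SET y = -17): {x=18, y=-17}
  after event 7 (t=32: SET x = 43): {x=43, y=-17}
  after event 8 (t=33: INC x by 12): {x=55, y=-17}
  after event 9 (t=38: DEL y): {x=55}
  after event 10 (t=43: SET y = 11): {x=55, y=11}
  after event 11 (t=44: DEL y): {x=55}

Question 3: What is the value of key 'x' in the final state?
Track key 'x' through all 11 events:
  event 1 (t=4: DEL y): x unchanged
  event 2 (t=5: DEC x by 14): x (absent) -> -14
  event 3 (t=8: SET y = -10): x unchanged
  event 4 (t=15: SET x = 18): x -14 -> 18
  event 5 (t=20: DEL z): x unchanged
  event 6 (t=24: SET y = -17): x unchanged
  event 7 (t=32: SET x = 43): x 18 -> 43
  event 8 (t=33: INC x by 12): x 43 -> 55
  event 9 (t=38: DEL y): x unchanged
  event 10 (t=43: SET y = 11): x unchanged
  event 11 (t=44: DEL y): x unchanged
Final: x = 55

Answer: 55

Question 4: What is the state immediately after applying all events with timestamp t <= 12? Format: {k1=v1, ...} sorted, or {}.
Apply events with t <= 12 (3 events):
  after event 1 (t=4: DEL y): {}
  after event 2 (t=5: DEC x by 14): {x=-14}
  after event 3 (t=8: SET y = -10): {x=-14, y=-10}

Answer: {x=-14, y=-10}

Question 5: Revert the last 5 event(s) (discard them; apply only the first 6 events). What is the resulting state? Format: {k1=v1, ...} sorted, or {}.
Keep first 6 events (discard last 5):
  after event 1 (t=4: DEL y): {}
  after event 2 (t=5: DEC x by 14): {x=-14}
  after event 3 (t=8: SET y = -10): {x=-14, y=-10}
  after event 4 (t=15: SET x = 18): {x=18, y=-10}
  after event 5 (t=20: DEL z): {x=18, y=-10}
  after event 6 (t=24: SET y = -17): {x=18, y=-17}

Answer: {x=18, y=-17}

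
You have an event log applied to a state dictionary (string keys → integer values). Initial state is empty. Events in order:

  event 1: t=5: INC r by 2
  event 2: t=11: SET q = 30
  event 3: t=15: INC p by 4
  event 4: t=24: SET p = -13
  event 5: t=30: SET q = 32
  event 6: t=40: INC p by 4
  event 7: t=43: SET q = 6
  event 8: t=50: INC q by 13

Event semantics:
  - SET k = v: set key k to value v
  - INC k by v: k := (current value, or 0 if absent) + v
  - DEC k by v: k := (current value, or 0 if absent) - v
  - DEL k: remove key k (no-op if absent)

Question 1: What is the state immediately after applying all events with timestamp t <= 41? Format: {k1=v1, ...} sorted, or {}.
Answer: {p=-9, q=32, r=2}

Derivation:
Apply events with t <= 41 (6 events):
  after event 1 (t=5: INC r by 2): {r=2}
  after event 2 (t=11: SET q = 30): {q=30, r=2}
  after event 3 (t=15: INC p by 4): {p=4, q=30, r=2}
  after event 4 (t=24: SET p = -13): {p=-13, q=30, r=2}
  after event 5 (t=30: SET q = 32): {p=-13, q=32, r=2}
  after event 6 (t=40: INC p by 4): {p=-9, q=32, r=2}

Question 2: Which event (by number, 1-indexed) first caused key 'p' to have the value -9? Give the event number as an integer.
Answer: 6

Derivation:
Looking for first event where p becomes -9:
  event 3: p = 4
  event 4: p = -13
  event 5: p = -13
  event 6: p -13 -> -9  <-- first match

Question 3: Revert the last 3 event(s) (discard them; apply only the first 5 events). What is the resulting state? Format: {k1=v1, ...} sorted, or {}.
Keep first 5 events (discard last 3):
  after event 1 (t=5: INC r by 2): {r=2}
  after event 2 (t=11: SET q = 30): {q=30, r=2}
  after event 3 (t=15: INC p by 4): {p=4, q=30, r=2}
  after event 4 (t=24: SET p = -13): {p=-13, q=30, r=2}
  after event 5 (t=30: SET q = 32): {p=-13, q=32, r=2}

Answer: {p=-13, q=32, r=2}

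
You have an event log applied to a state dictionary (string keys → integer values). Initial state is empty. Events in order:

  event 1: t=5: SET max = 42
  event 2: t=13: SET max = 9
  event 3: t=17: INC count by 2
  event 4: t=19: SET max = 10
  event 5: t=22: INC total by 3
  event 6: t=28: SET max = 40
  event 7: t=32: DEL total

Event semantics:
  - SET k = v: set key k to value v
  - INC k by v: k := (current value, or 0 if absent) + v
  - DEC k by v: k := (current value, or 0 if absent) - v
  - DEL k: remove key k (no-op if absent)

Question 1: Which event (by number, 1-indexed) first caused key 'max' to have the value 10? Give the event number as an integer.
Looking for first event where max becomes 10:
  event 1: max = 42
  event 2: max = 9
  event 3: max = 9
  event 4: max 9 -> 10  <-- first match

Answer: 4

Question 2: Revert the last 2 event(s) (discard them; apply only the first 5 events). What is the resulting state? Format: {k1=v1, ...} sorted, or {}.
Keep first 5 events (discard last 2):
  after event 1 (t=5: SET max = 42): {max=42}
  after event 2 (t=13: SET max = 9): {max=9}
  after event 3 (t=17: INC count by 2): {count=2, max=9}
  after event 4 (t=19: SET max = 10): {count=2, max=10}
  after event 5 (t=22: INC total by 3): {count=2, max=10, total=3}

Answer: {count=2, max=10, total=3}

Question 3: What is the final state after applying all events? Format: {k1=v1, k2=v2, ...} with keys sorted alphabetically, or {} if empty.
  after event 1 (t=5: SET max = 42): {max=42}
  after event 2 (t=13: SET max = 9): {max=9}
  after event 3 (t=17: INC count by 2): {count=2, max=9}
  after event 4 (t=19: SET max = 10): {count=2, max=10}
  after event 5 (t=22: INC total by 3): {count=2, max=10, total=3}
  after event 6 (t=28: SET max = 40): {count=2, max=40, total=3}
  after event 7 (t=32: DEL total): {count=2, max=40}

Answer: {count=2, max=40}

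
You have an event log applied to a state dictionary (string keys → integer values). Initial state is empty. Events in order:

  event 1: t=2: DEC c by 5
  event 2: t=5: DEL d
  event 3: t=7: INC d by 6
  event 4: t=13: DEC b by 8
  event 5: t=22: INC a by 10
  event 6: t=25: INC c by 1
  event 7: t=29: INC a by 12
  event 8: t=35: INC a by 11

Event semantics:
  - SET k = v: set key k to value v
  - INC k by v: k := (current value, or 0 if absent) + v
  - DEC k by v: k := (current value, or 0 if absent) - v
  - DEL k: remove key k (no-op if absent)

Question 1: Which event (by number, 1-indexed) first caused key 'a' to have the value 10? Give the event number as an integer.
Looking for first event where a becomes 10:
  event 5: a (absent) -> 10  <-- first match

Answer: 5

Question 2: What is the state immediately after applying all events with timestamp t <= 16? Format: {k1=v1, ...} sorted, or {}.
Apply events with t <= 16 (4 events):
  after event 1 (t=2: DEC c by 5): {c=-5}
  after event 2 (t=5: DEL d): {c=-5}
  after event 3 (t=7: INC d by 6): {c=-5, d=6}
  after event 4 (t=13: DEC b by 8): {b=-8, c=-5, d=6}

Answer: {b=-8, c=-5, d=6}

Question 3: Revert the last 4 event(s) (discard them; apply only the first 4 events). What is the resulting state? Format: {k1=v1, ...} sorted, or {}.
Keep first 4 events (discard last 4):
  after event 1 (t=2: DEC c by 5): {c=-5}
  after event 2 (t=5: DEL d): {c=-5}
  after event 3 (t=7: INC d by 6): {c=-5, d=6}
  after event 4 (t=13: DEC b by 8): {b=-8, c=-5, d=6}

Answer: {b=-8, c=-5, d=6}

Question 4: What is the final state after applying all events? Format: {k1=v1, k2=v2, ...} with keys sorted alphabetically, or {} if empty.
  after event 1 (t=2: DEC c by 5): {c=-5}
  after event 2 (t=5: DEL d): {c=-5}
  after event 3 (t=7: INC d by 6): {c=-5, d=6}
  after event 4 (t=13: DEC b by 8): {b=-8, c=-5, d=6}
  after event 5 (t=22: INC a by 10): {a=10, b=-8, c=-5, d=6}
  after event 6 (t=25: INC c by 1): {a=10, b=-8, c=-4, d=6}
  after event 7 (t=29: INC a by 12): {a=22, b=-8, c=-4, d=6}
  after event 8 (t=35: INC a by 11): {a=33, b=-8, c=-4, d=6}

Answer: {a=33, b=-8, c=-4, d=6}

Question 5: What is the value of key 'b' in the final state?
Answer: -8

Derivation:
Track key 'b' through all 8 events:
  event 1 (t=2: DEC c by 5): b unchanged
  event 2 (t=5: DEL d): b unchanged
  event 3 (t=7: INC d by 6): b unchanged
  event 4 (t=13: DEC b by 8): b (absent) -> -8
  event 5 (t=22: INC a by 10): b unchanged
  event 6 (t=25: INC c by 1): b unchanged
  event 7 (t=29: INC a by 12): b unchanged
  event 8 (t=35: INC a by 11): b unchanged
Final: b = -8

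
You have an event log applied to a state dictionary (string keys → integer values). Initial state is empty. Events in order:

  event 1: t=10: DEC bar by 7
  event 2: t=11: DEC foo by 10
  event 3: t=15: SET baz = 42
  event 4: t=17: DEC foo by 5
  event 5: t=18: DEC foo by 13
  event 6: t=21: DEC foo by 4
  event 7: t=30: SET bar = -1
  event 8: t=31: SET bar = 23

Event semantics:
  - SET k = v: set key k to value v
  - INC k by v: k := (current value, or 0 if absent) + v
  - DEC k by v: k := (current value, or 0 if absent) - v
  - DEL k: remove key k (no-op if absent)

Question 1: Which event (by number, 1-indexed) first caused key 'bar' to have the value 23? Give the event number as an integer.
Answer: 8

Derivation:
Looking for first event where bar becomes 23:
  event 1: bar = -7
  event 2: bar = -7
  event 3: bar = -7
  event 4: bar = -7
  event 5: bar = -7
  event 6: bar = -7
  event 7: bar = -1
  event 8: bar -1 -> 23  <-- first match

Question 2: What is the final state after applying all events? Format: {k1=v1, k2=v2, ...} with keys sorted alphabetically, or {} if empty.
Answer: {bar=23, baz=42, foo=-32}

Derivation:
  after event 1 (t=10: DEC bar by 7): {bar=-7}
  after event 2 (t=11: DEC foo by 10): {bar=-7, foo=-10}
  after event 3 (t=15: SET baz = 42): {bar=-7, baz=42, foo=-10}
  after event 4 (t=17: DEC foo by 5): {bar=-7, baz=42, foo=-15}
  after event 5 (t=18: DEC foo by 13): {bar=-7, baz=42, foo=-28}
  after event 6 (t=21: DEC foo by 4): {bar=-7, baz=42, foo=-32}
  after event 7 (t=30: SET bar = -1): {bar=-1, baz=42, foo=-32}
  after event 8 (t=31: SET bar = 23): {bar=23, baz=42, foo=-32}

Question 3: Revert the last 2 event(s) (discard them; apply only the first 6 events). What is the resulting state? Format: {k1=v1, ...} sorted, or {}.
Keep first 6 events (discard last 2):
  after event 1 (t=10: DEC bar by 7): {bar=-7}
  after event 2 (t=11: DEC foo by 10): {bar=-7, foo=-10}
  after event 3 (t=15: SET baz = 42): {bar=-7, baz=42, foo=-10}
  after event 4 (t=17: DEC foo by 5): {bar=-7, baz=42, foo=-15}
  after event 5 (t=18: DEC foo by 13): {bar=-7, baz=42, foo=-28}
  after event 6 (t=21: DEC foo by 4): {bar=-7, baz=42, foo=-32}

Answer: {bar=-7, baz=42, foo=-32}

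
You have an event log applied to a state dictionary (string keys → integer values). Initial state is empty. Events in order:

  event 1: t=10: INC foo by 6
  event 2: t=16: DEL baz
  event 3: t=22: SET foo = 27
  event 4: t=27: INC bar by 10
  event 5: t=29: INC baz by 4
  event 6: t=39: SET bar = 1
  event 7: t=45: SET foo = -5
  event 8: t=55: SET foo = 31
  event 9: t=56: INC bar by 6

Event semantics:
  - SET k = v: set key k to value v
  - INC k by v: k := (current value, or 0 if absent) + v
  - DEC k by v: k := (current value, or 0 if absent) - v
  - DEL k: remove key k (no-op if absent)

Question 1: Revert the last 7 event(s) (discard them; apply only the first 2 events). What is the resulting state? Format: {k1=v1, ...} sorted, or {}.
Answer: {foo=6}

Derivation:
Keep first 2 events (discard last 7):
  after event 1 (t=10: INC foo by 6): {foo=6}
  after event 2 (t=16: DEL baz): {foo=6}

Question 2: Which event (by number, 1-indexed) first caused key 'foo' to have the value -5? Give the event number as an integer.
Looking for first event where foo becomes -5:
  event 1: foo = 6
  event 2: foo = 6
  event 3: foo = 27
  event 4: foo = 27
  event 5: foo = 27
  event 6: foo = 27
  event 7: foo 27 -> -5  <-- first match

Answer: 7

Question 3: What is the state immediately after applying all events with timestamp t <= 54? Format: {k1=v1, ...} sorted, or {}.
Apply events with t <= 54 (7 events):
  after event 1 (t=10: INC foo by 6): {foo=6}
  after event 2 (t=16: DEL baz): {foo=6}
  after event 3 (t=22: SET foo = 27): {foo=27}
  after event 4 (t=27: INC bar by 10): {bar=10, foo=27}
  after event 5 (t=29: INC baz by 4): {bar=10, baz=4, foo=27}
  after event 6 (t=39: SET bar = 1): {bar=1, baz=4, foo=27}
  after event 7 (t=45: SET foo = -5): {bar=1, baz=4, foo=-5}

Answer: {bar=1, baz=4, foo=-5}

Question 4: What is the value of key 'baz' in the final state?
Answer: 4

Derivation:
Track key 'baz' through all 9 events:
  event 1 (t=10: INC foo by 6): baz unchanged
  event 2 (t=16: DEL baz): baz (absent) -> (absent)
  event 3 (t=22: SET foo = 27): baz unchanged
  event 4 (t=27: INC bar by 10): baz unchanged
  event 5 (t=29: INC baz by 4): baz (absent) -> 4
  event 6 (t=39: SET bar = 1): baz unchanged
  event 7 (t=45: SET foo = -5): baz unchanged
  event 8 (t=55: SET foo = 31): baz unchanged
  event 9 (t=56: INC bar by 6): baz unchanged
Final: baz = 4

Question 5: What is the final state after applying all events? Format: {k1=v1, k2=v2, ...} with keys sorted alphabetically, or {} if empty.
  after event 1 (t=10: INC foo by 6): {foo=6}
  after event 2 (t=16: DEL baz): {foo=6}
  after event 3 (t=22: SET foo = 27): {foo=27}
  after event 4 (t=27: INC bar by 10): {bar=10, foo=27}
  after event 5 (t=29: INC baz by 4): {bar=10, baz=4, foo=27}
  after event 6 (t=39: SET bar = 1): {bar=1, baz=4, foo=27}
  after event 7 (t=45: SET foo = -5): {bar=1, baz=4, foo=-5}
  after event 8 (t=55: SET foo = 31): {bar=1, baz=4, foo=31}
  after event 9 (t=56: INC bar by 6): {bar=7, baz=4, foo=31}

Answer: {bar=7, baz=4, foo=31}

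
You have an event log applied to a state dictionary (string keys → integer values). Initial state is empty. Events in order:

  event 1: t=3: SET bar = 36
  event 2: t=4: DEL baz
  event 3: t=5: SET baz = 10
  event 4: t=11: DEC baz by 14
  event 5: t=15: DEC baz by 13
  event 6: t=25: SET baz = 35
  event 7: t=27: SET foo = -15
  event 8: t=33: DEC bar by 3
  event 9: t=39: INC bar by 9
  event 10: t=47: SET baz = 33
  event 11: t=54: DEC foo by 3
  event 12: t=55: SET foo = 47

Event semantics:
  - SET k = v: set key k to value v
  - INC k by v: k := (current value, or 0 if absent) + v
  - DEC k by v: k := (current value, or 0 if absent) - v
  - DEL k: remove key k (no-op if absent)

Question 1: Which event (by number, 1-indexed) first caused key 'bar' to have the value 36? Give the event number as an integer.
Answer: 1

Derivation:
Looking for first event where bar becomes 36:
  event 1: bar (absent) -> 36  <-- first match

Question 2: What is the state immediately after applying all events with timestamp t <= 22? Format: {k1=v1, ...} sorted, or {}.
Answer: {bar=36, baz=-17}

Derivation:
Apply events with t <= 22 (5 events):
  after event 1 (t=3: SET bar = 36): {bar=36}
  after event 2 (t=4: DEL baz): {bar=36}
  after event 3 (t=5: SET baz = 10): {bar=36, baz=10}
  after event 4 (t=11: DEC baz by 14): {bar=36, baz=-4}
  after event 5 (t=15: DEC baz by 13): {bar=36, baz=-17}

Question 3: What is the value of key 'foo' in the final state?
Track key 'foo' through all 12 events:
  event 1 (t=3: SET bar = 36): foo unchanged
  event 2 (t=4: DEL baz): foo unchanged
  event 3 (t=5: SET baz = 10): foo unchanged
  event 4 (t=11: DEC baz by 14): foo unchanged
  event 5 (t=15: DEC baz by 13): foo unchanged
  event 6 (t=25: SET baz = 35): foo unchanged
  event 7 (t=27: SET foo = -15): foo (absent) -> -15
  event 8 (t=33: DEC bar by 3): foo unchanged
  event 9 (t=39: INC bar by 9): foo unchanged
  event 10 (t=47: SET baz = 33): foo unchanged
  event 11 (t=54: DEC foo by 3): foo -15 -> -18
  event 12 (t=55: SET foo = 47): foo -18 -> 47
Final: foo = 47

Answer: 47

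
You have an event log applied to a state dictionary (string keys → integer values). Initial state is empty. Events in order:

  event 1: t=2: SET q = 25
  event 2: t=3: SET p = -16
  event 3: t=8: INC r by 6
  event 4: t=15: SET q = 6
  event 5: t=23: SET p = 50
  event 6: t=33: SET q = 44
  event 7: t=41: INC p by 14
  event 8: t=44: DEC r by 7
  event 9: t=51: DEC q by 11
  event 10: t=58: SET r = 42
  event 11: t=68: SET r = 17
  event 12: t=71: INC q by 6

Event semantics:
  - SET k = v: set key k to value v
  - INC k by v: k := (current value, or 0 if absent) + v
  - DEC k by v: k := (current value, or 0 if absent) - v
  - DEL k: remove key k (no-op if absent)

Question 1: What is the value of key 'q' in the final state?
Answer: 39

Derivation:
Track key 'q' through all 12 events:
  event 1 (t=2: SET q = 25): q (absent) -> 25
  event 2 (t=3: SET p = -16): q unchanged
  event 3 (t=8: INC r by 6): q unchanged
  event 4 (t=15: SET q = 6): q 25 -> 6
  event 5 (t=23: SET p = 50): q unchanged
  event 6 (t=33: SET q = 44): q 6 -> 44
  event 7 (t=41: INC p by 14): q unchanged
  event 8 (t=44: DEC r by 7): q unchanged
  event 9 (t=51: DEC q by 11): q 44 -> 33
  event 10 (t=58: SET r = 42): q unchanged
  event 11 (t=68: SET r = 17): q unchanged
  event 12 (t=71: INC q by 6): q 33 -> 39
Final: q = 39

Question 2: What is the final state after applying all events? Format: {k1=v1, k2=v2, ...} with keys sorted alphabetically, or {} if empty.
Answer: {p=64, q=39, r=17}

Derivation:
  after event 1 (t=2: SET q = 25): {q=25}
  after event 2 (t=3: SET p = -16): {p=-16, q=25}
  after event 3 (t=8: INC r by 6): {p=-16, q=25, r=6}
  after event 4 (t=15: SET q = 6): {p=-16, q=6, r=6}
  after event 5 (t=23: SET p = 50): {p=50, q=6, r=6}
  after event 6 (t=33: SET q = 44): {p=50, q=44, r=6}
  after event 7 (t=41: INC p by 14): {p=64, q=44, r=6}
  after event 8 (t=44: DEC r by 7): {p=64, q=44, r=-1}
  after event 9 (t=51: DEC q by 11): {p=64, q=33, r=-1}
  after event 10 (t=58: SET r = 42): {p=64, q=33, r=42}
  after event 11 (t=68: SET r = 17): {p=64, q=33, r=17}
  after event 12 (t=71: INC q by 6): {p=64, q=39, r=17}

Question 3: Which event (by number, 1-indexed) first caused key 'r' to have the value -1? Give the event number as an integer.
Looking for first event where r becomes -1:
  event 3: r = 6
  event 4: r = 6
  event 5: r = 6
  event 6: r = 6
  event 7: r = 6
  event 8: r 6 -> -1  <-- first match

Answer: 8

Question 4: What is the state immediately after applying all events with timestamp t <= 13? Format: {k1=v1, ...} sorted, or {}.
Answer: {p=-16, q=25, r=6}

Derivation:
Apply events with t <= 13 (3 events):
  after event 1 (t=2: SET q = 25): {q=25}
  after event 2 (t=3: SET p = -16): {p=-16, q=25}
  after event 3 (t=8: INC r by 6): {p=-16, q=25, r=6}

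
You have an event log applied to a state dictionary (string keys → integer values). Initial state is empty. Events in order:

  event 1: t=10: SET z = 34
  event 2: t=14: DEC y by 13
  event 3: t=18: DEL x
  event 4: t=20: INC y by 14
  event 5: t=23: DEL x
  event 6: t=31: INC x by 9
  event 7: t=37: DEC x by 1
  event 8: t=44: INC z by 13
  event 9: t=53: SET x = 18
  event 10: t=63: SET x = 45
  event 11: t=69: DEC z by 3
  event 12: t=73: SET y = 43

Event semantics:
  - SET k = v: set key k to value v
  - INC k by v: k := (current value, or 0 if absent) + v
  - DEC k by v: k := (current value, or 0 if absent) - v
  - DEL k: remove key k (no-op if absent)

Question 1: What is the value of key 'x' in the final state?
Track key 'x' through all 12 events:
  event 1 (t=10: SET z = 34): x unchanged
  event 2 (t=14: DEC y by 13): x unchanged
  event 3 (t=18: DEL x): x (absent) -> (absent)
  event 4 (t=20: INC y by 14): x unchanged
  event 5 (t=23: DEL x): x (absent) -> (absent)
  event 6 (t=31: INC x by 9): x (absent) -> 9
  event 7 (t=37: DEC x by 1): x 9 -> 8
  event 8 (t=44: INC z by 13): x unchanged
  event 9 (t=53: SET x = 18): x 8 -> 18
  event 10 (t=63: SET x = 45): x 18 -> 45
  event 11 (t=69: DEC z by 3): x unchanged
  event 12 (t=73: SET y = 43): x unchanged
Final: x = 45

Answer: 45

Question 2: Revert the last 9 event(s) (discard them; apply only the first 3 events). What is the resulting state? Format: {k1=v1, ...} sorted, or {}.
Answer: {y=-13, z=34}

Derivation:
Keep first 3 events (discard last 9):
  after event 1 (t=10: SET z = 34): {z=34}
  after event 2 (t=14: DEC y by 13): {y=-13, z=34}
  after event 3 (t=18: DEL x): {y=-13, z=34}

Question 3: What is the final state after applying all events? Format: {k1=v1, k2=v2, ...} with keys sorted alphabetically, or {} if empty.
  after event 1 (t=10: SET z = 34): {z=34}
  after event 2 (t=14: DEC y by 13): {y=-13, z=34}
  after event 3 (t=18: DEL x): {y=-13, z=34}
  after event 4 (t=20: INC y by 14): {y=1, z=34}
  after event 5 (t=23: DEL x): {y=1, z=34}
  after event 6 (t=31: INC x by 9): {x=9, y=1, z=34}
  after event 7 (t=37: DEC x by 1): {x=8, y=1, z=34}
  after event 8 (t=44: INC z by 13): {x=8, y=1, z=47}
  after event 9 (t=53: SET x = 18): {x=18, y=1, z=47}
  after event 10 (t=63: SET x = 45): {x=45, y=1, z=47}
  after event 11 (t=69: DEC z by 3): {x=45, y=1, z=44}
  after event 12 (t=73: SET y = 43): {x=45, y=43, z=44}

Answer: {x=45, y=43, z=44}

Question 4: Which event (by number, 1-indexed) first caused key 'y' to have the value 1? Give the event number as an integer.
Answer: 4

Derivation:
Looking for first event where y becomes 1:
  event 2: y = -13
  event 3: y = -13
  event 4: y -13 -> 1  <-- first match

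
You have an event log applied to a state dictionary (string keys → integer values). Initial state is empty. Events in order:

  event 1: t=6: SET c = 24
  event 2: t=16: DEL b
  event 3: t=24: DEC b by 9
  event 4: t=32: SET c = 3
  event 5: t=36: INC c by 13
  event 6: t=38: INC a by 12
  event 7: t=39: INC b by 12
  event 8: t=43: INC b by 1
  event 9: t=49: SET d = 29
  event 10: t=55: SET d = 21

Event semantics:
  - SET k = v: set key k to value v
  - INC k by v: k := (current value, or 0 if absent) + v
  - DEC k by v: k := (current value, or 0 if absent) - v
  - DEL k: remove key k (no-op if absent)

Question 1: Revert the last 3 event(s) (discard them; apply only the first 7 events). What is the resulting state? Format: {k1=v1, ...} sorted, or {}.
Keep first 7 events (discard last 3):
  after event 1 (t=6: SET c = 24): {c=24}
  after event 2 (t=16: DEL b): {c=24}
  after event 3 (t=24: DEC b by 9): {b=-9, c=24}
  after event 4 (t=32: SET c = 3): {b=-9, c=3}
  after event 5 (t=36: INC c by 13): {b=-9, c=16}
  after event 6 (t=38: INC a by 12): {a=12, b=-9, c=16}
  after event 7 (t=39: INC b by 12): {a=12, b=3, c=16}

Answer: {a=12, b=3, c=16}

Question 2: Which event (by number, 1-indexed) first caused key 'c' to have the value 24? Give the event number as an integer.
Looking for first event where c becomes 24:
  event 1: c (absent) -> 24  <-- first match

Answer: 1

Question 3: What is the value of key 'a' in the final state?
Answer: 12

Derivation:
Track key 'a' through all 10 events:
  event 1 (t=6: SET c = 24): a unchanged
  event 2 (t=16: DEL b): a unchanged
  event 3 (t=24: DEC b by 9): a unchanged
  event 4 (t=32: SET c = 3): a unchanged
  event 5 (t=36: INC c by 13): a unchanged
  event 6 (t=38: INC a by 12): a (absent) -> 12
  event 7 (t=39: INC b by 12): a unchanged
  event 8 (t=43: INC b by 1): a unchanged
  event 9 (t=49: SET d = 29): a unchanged
  event 10 (t=55: SET d = 21): a unchanged
Final: a = 12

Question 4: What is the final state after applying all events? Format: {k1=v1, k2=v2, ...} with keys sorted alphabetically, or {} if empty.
  after event 1 (t=6: SET c = 24): {c=24}
  after event 2 (t=16: DEL b): {c=24}
  after event 3 (t=24: DEC b by 9): {b=-9, c=24}
  after event 4 (t=32: SET c = 3): {b=-9, c=3}
  after event 5 (t=36: INC c by 13): {b=-9, c=16}
  after event 6 (t=38: INC a by 12): {a=12, b=-9, c=16}
  after event 7 (t=39: INC b by 12): {a=12, b=3, c=16}
  after event 8 (t=43: INC b by 1): {a=12, b=4, c=16}
  after event 9 (t=49: SET d = 29): {a=12, b=4, c=16, d=29}
  after event 10 (t=55: SET d = 21): {a=12, b=4, c=16, d=21}

Answer: {a=12, b=4, c=16, d=21}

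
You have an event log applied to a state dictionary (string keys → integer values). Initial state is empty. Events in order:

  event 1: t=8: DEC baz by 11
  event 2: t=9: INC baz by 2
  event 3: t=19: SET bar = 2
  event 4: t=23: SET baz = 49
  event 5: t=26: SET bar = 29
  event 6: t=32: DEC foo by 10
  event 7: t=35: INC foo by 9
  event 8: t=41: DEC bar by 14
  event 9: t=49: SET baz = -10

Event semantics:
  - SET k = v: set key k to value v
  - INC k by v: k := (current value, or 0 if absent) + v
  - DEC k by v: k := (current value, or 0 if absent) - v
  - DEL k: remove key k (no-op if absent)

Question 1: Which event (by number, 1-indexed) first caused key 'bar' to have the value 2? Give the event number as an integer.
Looking for first event where bar becomes 2:
  event 3: bar (absent) -> 2  <-- first match

Answer: 3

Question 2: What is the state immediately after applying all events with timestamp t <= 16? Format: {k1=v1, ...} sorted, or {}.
Answer: {baz=-9}

Derivation:
Apply events with t <= 16 (2 events):
  after event 1 (t=8: DEC baz by 11): {baz=-11}
  after event 2 (t=9: INC baz by 2): {baz=-9}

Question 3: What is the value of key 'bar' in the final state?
Answer: 15

Derivation:
Track key 'bar' through all 9 events:
  event 1 (t=8: DEC baz by 11): bar unchanged
  event 2 (t=9: INC baz by 2): bar unchanged
  event 3 (t=19: SET bar = 2): bar (absent) -> 2
  event 4 (t=23: SET baz = 49): bar unchanged
  event 5 (t=26: SET bar = 29): bar 2 -> 29
  event 6 (t=32: DEC foo by 10): bar unchanged
  event 7 (t=35: INC foo by 9): bar unchanged
  event 8 (t=41: DEC bar by 14): bar 29 -> 15
  event 9 (t=49: SET baz = -10): bar unchanged
Final: bar = 15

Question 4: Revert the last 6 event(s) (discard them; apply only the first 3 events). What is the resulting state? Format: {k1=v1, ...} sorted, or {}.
Answer: {bar=2, baz=-9}

Derivation:
Keep first 3 events (discard last 6):
  after event 1 (t=8: DEC baz by 11): {baz=-11}
  after event 2 (t=9: INC baz by 2): {baz=-9}
  after event 3 (t=19: SET bar = 2): {bar=2, baz=-9}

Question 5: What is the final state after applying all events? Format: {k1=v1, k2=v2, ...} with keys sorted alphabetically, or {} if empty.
  after event 1 (t=8: DEC baz by 11): {baz=-11}
  after event 2 (t=9: INC baz by 2): {baz=-9}
  after event 3 (t=19: SET bar = 2): {bar=2, baz=-9}
  after event 4 (t=23: SET baz = 49): {bar=2, baz=49}
  after event 5 (t=26: SET bar = 29): {bar=29, baz=49}
  after event 6 (t=32: DEC foo by 10): {bar=29, baz=49, foo=-10}
  after event 7 (t=35: INC foo by 9): {bar=29, baz=49, foo=-1}
  after event 8 (t=41: DEC bar by 14): {bar=15, baz=49, foo=-1}
  after event 9 (t=49: SET baz = -10): {bar=15, baz=-10, foo=-1}

Answer: {bar=15, baz=-10, foo=-1}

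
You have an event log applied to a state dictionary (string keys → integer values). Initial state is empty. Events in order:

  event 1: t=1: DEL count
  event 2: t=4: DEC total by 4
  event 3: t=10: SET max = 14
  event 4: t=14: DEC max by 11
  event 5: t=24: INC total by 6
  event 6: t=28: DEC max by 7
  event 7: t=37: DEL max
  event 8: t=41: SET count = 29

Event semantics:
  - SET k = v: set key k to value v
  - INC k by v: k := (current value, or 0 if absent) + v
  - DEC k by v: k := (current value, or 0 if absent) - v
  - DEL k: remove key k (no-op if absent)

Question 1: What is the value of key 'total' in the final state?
Track key 'total' through all 8 events:
  event 1 (t=1: DEL count): total unchanged
  event 2 (t=4: DEC total by 4): total (absent) -> -4
  event 3 (t=10: SET max = 14): total unchanged
  event 4 (t=14: DEC max by 11): total unchanged
  event 5 (t=24: INC total by 6): total -4 -> 2
  event 6 (t=28: DEC max by 7): total unchanged
  event 7 (t=37: DEL max): total unchanged
  event 8 (t=41: SET count = 29): total unchanged
Final: total = 2

Answer: 2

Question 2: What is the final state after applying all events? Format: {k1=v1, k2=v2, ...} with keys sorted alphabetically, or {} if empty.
Answer: {count=29, total=2}

Derivation:
  after event 1 (t=1: DEL count): {}
  after event 2 (t=4: DEC total by 4): {total=-4}
  after event 3 (t=10: SET max = 14): {max=14, total=-4}
  after event 4 (t=14: DEC max by 11): {max=3, total=-4}
  after event 5 (t=24: INC total by 6): {max=3, total=2}
  after event 6 (t=28: DEC max by 7): {max=-4, total=2}
  after event 7 (t=37: DEL max): {total=2}
  after event 8 (t=41: SET count = 29): {count=29, total=2}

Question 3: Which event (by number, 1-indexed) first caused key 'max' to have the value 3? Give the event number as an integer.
Looking for first event where max becomes 3:
  event 3: max = 14
  event 4: max 14 -> 3  <-- first match

Answer: 4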